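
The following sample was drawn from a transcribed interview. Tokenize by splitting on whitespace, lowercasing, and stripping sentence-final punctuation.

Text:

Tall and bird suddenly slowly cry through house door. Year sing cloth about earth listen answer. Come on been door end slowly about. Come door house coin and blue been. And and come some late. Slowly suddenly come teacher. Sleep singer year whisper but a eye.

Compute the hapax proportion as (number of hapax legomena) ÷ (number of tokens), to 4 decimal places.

0.4783

Frequencies: and:4, come:4, slowly:3, door:3, suddenly:2, house:2, year:2, about:2, been:2, tall:1, bird:1, cry:1, through:1, sing:1, cloth:1, earth:1, listen:1, answer:1, on:1, end:1, … (11 more, each freq 1)
Hapax count = 22; token count = 46.
Ratio = 22 / 46 = 0.4783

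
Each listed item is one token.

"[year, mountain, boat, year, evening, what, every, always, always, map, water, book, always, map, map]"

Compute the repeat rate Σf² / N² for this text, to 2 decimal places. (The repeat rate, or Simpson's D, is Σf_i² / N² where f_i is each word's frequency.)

0.13

Frequencies: always:3, map:3, year:2, mountain:1, boat:1, evening:1, what:1, every:1, water:1, book:1
Σf² = 29; N² = 225
Repeat rate = 29 / 225 = 0.13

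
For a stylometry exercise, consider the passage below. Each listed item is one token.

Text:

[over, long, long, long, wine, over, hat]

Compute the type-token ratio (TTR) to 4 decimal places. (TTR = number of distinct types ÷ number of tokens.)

0.5714

N = 7 tokens, V = 4 types.
TTR = V / N = 4 / 7 = 0.5714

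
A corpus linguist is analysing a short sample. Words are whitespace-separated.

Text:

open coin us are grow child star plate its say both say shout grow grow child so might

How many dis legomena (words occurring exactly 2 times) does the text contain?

Frequencies: grow:3, child:2, say:2, open:1, coin:1, us:1, are:1, star:1, plate:1, its:1, both:1, shout:1, so:1, might:1
Words with frequency 2: child, say

2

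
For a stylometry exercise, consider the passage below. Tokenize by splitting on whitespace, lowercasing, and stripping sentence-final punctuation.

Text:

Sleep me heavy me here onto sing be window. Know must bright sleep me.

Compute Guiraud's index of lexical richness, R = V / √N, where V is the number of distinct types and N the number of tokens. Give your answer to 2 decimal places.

2.94

N = 14, V = 11.
√N = 3.741657
R = 11 / 3.741657 = 2.94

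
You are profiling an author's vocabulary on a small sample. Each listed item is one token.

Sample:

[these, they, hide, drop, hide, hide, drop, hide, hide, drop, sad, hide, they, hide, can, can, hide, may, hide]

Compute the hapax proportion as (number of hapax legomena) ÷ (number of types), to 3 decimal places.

0.429

Frequencies: hide:9, drop:3, they:2, can:2, these:1, sad:1, may:1
Hapax count = 3; type count = 7.
Ratio = 3 / 7 = 0.429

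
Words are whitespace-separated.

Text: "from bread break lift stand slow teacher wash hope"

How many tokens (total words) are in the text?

9

Tokens: from, bread, break, lift, stand, slow, teacher, wash, hope
N = 9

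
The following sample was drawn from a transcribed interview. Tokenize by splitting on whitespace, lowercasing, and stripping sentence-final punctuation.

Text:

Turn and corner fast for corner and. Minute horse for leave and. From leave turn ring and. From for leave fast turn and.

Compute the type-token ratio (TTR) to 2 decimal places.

N = 23 tokens, V = 10 types.
TTR = V / N = 10 / 23 = 0.43

0.43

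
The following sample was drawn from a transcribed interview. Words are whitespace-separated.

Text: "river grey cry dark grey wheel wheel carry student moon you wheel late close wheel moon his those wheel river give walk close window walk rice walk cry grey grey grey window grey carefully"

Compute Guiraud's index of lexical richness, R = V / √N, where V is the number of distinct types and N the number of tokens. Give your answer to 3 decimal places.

3.087

N = 34, V = 18.
√N = 5.830952
R = 18 / 5.830952 = 3.087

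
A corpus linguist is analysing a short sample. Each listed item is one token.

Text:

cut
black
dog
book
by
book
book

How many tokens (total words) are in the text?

7

Tokens: cut, black, dog, book, by, book, book
N = 7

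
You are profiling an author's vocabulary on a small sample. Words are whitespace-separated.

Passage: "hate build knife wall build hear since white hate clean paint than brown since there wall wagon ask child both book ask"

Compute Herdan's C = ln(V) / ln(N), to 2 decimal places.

0.92

N = 22, V = 17.
ln(V) = 2.833213, ln(N) = 3.091042
C = 2.833213 / 3.091042 = 0.92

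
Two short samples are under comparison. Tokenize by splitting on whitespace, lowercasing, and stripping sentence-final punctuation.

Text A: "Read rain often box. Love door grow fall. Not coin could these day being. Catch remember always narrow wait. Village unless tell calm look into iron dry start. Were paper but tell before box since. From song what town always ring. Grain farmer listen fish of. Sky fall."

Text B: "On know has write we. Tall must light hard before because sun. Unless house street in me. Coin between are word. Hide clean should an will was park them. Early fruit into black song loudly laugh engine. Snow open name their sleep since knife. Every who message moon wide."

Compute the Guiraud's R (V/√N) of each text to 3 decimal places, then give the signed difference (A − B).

A: V=44, N=48, R=6.351
B: V=49, N=49, R=7.000
Difference = 6.351 − 7.000 = -0.649

-0.649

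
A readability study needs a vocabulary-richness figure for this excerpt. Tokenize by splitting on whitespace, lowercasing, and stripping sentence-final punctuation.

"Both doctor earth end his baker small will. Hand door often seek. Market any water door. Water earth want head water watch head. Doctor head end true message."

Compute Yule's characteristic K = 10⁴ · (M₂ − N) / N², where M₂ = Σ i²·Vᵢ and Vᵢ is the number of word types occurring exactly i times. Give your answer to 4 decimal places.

Frequencies: water:3, head:3, doctor:2, earth:2, end:2, door:2, both:1, his:1, baker:1, small:1, will:1, hand:1, often:1, seek:1, market:1, any:1, want:1, watch:1, true:1, message:1
N = 28. Frequency spectrum: V_1=14, V_2=4, V_3=2
M₂ = 1²·14 + 2²·4 + 3²·2 = 48
K = 10000 × (48 − 28) / 28² = 255.1020

255.1020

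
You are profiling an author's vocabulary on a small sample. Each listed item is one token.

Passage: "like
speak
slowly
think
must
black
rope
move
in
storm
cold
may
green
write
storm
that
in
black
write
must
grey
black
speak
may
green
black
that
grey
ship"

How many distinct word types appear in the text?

Distinct types: {black, cold, green, grey, in, like, may, move, must, rope, ship, slowly, speak, storm, that, think, write}
V = 17

17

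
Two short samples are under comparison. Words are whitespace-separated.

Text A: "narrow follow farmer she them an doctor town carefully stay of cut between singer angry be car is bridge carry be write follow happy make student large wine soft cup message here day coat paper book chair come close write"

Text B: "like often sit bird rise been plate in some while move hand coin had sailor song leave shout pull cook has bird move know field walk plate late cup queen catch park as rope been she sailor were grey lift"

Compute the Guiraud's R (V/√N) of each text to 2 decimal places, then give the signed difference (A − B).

A: V=37, N=40, R=5.85
B: V=35, N=40, R=5.53
Difference = 5.85 − 5.53 = 0.32

0.32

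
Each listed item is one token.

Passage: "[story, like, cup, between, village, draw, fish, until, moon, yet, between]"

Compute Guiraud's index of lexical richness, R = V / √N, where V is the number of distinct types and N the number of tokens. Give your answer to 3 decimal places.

N = 11, V = 10.
√N = 3.316625
R = 10 / 3.316625 = 3.015

3.015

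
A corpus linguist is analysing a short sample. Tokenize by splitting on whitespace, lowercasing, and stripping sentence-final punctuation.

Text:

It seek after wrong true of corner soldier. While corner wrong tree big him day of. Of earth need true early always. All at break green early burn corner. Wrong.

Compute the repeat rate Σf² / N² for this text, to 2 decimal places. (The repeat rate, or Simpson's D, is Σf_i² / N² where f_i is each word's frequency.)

Frequencies: wrong:3, of:3, corner:3, true:2, early:2, it:1, seek:1, after:1, soldier:1, while:1, tree:1, big:1, him:1, day:1, earth:1, need:1, always:1, all:1, at:1, break:1, … (2 more, each freq 1)
Σf² = 52; N² = 900
Repeat rate = 52 / 900 = 0.06

0.06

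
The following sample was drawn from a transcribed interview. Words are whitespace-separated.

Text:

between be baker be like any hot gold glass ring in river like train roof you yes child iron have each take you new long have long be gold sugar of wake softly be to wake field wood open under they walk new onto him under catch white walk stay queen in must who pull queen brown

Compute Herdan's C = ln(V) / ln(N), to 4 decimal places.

N = 57, V = 43.
ln(V) = 3.761200, ln(N) = 4.043051
C = 3.761200 / 4.043051 = 0.9303

0.9303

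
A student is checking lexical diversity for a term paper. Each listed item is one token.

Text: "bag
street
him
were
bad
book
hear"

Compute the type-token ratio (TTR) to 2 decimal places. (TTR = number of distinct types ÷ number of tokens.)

N = 7 tokens, V = 7 types.
TTR = V / N = 7 / 7 = 1.00

1.00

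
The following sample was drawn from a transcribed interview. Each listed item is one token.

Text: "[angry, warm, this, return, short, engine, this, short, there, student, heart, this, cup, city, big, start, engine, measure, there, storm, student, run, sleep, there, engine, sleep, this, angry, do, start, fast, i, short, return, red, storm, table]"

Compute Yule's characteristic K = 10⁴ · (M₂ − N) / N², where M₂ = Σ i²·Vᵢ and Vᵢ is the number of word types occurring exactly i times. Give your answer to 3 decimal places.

Frequencies: this:4, short:3, engine:3, there:3, angry:2, return:2, student:2, start:2, storm:2, sleep:2, warm:1, heart:1, cup:1, city:1, big:1, measure:1, run:1, do:1, fast:1, i:1, … (2 more, each freq 1)
N = 37. Frequency spectrum: V_1=12, V_2=6, V_3=3, V_4=1
M₂ = 1²·12 + 2²·6 + 3²·3 + 4²·1 = 79
K = 10000 × (79 − 37) / 37² = 306.793

306.793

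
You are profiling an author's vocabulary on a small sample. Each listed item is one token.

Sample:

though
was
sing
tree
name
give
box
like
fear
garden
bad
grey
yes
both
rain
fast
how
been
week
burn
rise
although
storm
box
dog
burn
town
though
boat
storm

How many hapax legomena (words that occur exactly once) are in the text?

Frequencies: though:2, box:2, burn:2, storm:2, was:1, sing:1, tree:1, name:1, give:1, like:1, fear:1, garden:1, bad:1, grey:1, yes:1, both:1, rain:1, fast:1, how:1, been:1, … (6 more, each freq 1)
Hapax (freq=1): although, bad, been, boat, both, dog, fast, fear, garden, give, grey, how, like, name, rain, rise, sing, town, tree, was, week, yes

22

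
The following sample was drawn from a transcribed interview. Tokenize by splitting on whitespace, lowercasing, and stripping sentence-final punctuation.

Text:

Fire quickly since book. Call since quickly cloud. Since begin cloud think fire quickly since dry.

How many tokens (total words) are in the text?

16

Tokens: fire, quickly, since, book, call, since, quickly, cloud, since, begin, cloud, think, fire, quickly, since, dry
N = 16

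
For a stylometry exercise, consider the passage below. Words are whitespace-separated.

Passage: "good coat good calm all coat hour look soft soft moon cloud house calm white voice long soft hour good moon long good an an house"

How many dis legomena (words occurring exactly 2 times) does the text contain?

Frequencies: good:4, soft:3, coat:2, calm:2, hour:2, moon:2, house:2, long:2, an:2, all:1, look:1, cloud:1, white:1, voice:1
Words with frequency 2: an, calm, coat, hour, house, long, moon

7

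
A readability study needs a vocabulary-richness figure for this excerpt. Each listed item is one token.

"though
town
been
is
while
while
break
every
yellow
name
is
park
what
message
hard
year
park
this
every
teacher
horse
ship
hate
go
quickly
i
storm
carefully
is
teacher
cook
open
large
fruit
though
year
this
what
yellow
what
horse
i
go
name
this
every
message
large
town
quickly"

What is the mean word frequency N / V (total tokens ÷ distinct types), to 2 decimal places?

N = 50 tokens, V = 28 types.
Mean frequency = N / V = 50 / 28 = 1.79

1.79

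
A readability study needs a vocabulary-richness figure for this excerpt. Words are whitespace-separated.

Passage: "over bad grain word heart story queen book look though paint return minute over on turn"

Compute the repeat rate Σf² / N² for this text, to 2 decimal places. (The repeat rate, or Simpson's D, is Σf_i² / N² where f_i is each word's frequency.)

Frequencies: over:2, bad:1, grain:1, word:1, heart:1, story:1, queen:1, book:1, look:1, though:1, paint:1, return:1, minute:1, on:1, turn:1
Σf² = 18; N² = 256
Repeat rate = 18 / 256 = 0.07

0.07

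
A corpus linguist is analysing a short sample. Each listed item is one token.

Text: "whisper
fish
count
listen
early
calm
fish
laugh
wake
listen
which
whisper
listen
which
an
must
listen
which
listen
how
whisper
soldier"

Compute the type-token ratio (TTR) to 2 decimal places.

N = 22 tokens, V = 13 types.
TTR = V / N = 13 / 22 = 0.59

0.59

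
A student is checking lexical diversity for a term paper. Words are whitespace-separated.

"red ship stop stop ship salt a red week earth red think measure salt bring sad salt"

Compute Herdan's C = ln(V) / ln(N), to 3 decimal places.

N = 17, V = 11.
ln(V) = 2.397895, ln(N) = 2.833213
C = 2.397895 / 2.833213 = 0.846

0.846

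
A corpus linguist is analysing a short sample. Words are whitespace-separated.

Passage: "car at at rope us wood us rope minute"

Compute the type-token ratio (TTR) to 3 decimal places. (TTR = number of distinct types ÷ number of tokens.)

0.667

N = 9 tokens, V = 6 types.
TTR = V / N = 6 / 9 = 0.667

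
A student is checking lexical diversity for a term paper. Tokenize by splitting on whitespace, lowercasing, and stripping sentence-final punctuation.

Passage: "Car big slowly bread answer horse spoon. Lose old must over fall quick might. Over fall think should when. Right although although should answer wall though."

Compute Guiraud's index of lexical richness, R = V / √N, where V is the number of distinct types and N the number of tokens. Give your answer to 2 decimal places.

N = 26, V = 21.
√N = 5.099020
R = 21 / 5.099020 = 4.12

4.12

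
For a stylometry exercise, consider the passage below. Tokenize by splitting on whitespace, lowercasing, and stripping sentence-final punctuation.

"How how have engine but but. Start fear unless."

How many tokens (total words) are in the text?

9

Tokens: how, how, have, engine, but, but, start, fear, unless
N = 9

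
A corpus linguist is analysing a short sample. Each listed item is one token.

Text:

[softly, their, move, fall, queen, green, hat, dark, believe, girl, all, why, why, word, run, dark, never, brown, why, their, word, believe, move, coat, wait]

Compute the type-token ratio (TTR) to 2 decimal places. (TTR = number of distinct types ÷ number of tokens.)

N = 25 tokens, V = 18 types.
TTR = V / N = 18 / 25 = 0.72

0.72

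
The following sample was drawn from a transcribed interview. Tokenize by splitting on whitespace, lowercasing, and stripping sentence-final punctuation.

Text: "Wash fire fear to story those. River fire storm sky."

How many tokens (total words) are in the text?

10

Tokens: wash, fire, fear, to, story, those, river, fire, storm, sky
N = 10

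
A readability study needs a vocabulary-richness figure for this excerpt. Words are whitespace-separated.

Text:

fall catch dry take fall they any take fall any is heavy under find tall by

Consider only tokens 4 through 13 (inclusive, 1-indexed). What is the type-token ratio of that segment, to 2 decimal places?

0.70

Segment tokens 4–13: take, fall, they, any, take, fall, any, is, heavy, under
Segment N = 10, segment V = 7.
TTR = 7 / 10 = 0.70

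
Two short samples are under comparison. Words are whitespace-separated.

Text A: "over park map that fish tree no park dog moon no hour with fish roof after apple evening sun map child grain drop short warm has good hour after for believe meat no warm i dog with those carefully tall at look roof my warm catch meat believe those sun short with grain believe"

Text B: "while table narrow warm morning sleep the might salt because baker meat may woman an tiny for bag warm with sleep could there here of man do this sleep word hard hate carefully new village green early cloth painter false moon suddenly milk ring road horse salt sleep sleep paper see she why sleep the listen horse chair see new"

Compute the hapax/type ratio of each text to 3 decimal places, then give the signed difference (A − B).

-0.328

A: hapax=18, V=34, ratio=0.529
B: hapax=42, V=49, ratio=0.857
Difference = 0.529 − 0.857 = -0.328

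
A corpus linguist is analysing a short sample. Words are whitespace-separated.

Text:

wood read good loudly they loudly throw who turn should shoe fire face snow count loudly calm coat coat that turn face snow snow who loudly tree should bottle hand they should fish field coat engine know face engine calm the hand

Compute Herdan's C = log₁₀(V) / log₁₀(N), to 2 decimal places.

N = 42, V = 25.
log₁₀(V) = 1.397940, log₁₀(N) = 1.623249
C = 1.397940 / 1.623249 = 0.86

0.86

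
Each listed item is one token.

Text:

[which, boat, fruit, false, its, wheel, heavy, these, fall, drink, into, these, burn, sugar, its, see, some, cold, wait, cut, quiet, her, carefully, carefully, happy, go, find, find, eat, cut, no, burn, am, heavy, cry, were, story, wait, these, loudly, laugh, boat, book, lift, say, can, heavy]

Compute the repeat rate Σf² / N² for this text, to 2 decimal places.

Frequencies: heavy:3, these:3, boat:2, its:2, burn:2, wait:2, cut:2, carefully:2, find:2, which:1, fruit:1, false:1, wheel:1, fall:1, drink:1, into:1, sugar:1, see:1, some:1, cold:1, … (16 more, each freq 1)
Σf² = 73; N² = 2209
Repeat rate = 73 / 2209 = 0.03

0.03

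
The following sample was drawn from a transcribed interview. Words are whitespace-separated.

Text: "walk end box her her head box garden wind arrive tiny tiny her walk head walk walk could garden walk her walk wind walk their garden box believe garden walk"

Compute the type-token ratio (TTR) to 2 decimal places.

0.40

N = 30 tokens, V = 12 types.
TTR = V / N = 12 / 30 = 0.40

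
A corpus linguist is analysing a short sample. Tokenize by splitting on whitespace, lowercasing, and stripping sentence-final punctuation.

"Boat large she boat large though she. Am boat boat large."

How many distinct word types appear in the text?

Distinct types: {am, boat, large, she, though}
V = 5

5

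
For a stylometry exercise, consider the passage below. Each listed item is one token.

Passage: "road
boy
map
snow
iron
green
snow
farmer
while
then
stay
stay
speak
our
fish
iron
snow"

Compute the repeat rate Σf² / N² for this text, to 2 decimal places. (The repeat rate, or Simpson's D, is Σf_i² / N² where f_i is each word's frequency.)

Frequencies: snow:3, iron:2, stay:2, road:1, boy:1, map:1, green:1, farmer:1, while:1, then:1, speak:1, our:1, fish:1
Σf² = 27; N² = 289
Repeat rate = 27 / 289 = 0.09

0.09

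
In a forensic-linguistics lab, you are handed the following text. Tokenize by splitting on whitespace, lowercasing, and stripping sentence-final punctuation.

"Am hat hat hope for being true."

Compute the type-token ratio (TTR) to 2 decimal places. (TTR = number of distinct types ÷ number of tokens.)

N = 7 tokens, V = 6 types.
TTR = V / N = 6 / 7 = 0.86

0.86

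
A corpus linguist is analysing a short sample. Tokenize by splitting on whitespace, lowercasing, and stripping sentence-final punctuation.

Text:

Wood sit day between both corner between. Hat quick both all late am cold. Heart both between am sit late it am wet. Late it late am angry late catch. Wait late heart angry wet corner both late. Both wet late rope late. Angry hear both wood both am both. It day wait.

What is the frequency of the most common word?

9

Frequencies: late:9, both:8, am:5, between:3, it:3, wet:3, angry:3, wood:2, sit:2, day:2, corner:2, heart:2, wait:2, hat:1, quick:1, all:1, cold:1, catch:1, rope:1, hear:1
Most common: 'late' with frequency 9.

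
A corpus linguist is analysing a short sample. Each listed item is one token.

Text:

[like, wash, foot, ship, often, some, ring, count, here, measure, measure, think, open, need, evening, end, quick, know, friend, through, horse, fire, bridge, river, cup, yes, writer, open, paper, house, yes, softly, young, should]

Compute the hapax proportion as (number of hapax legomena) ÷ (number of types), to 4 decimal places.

Frequencies: measure:2, open:2, yes:2, like:1, wash:1, foot:1, ship:1, often:1, some:1, ring:1, count:1, here:1, think:1, need:1, evening:1, end:1, quick:1, know:1, friend:1, through:1, … (11 more, each freq 1)
Hapax count = 28; type count = 31.
Ratio = 28 / 31 = 0.9032

0.9032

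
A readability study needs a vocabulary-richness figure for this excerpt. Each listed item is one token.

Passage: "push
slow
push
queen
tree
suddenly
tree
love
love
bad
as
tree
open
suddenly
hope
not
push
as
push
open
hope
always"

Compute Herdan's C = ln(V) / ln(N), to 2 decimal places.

N = 22, V = 12.
ln(V) = 2.484907, ln(N) = 3.091042
C = 2.484907 / 3.091042 = 0.80

0.80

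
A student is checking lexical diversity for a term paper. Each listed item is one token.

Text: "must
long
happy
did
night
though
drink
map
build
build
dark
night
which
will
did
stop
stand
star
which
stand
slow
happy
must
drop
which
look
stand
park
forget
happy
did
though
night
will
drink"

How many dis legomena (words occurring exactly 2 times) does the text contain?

Frequencies: happy:3, did:3, night:3, which:3, stand:3, must:2, though:2, drink:2, build:2, will:2, long:1, map:1, dark:1, stop:1, star:1, slow:1, drop:1, look:1, park:1, forget:1
Words with frequency 2: build, drink, must, though, will

5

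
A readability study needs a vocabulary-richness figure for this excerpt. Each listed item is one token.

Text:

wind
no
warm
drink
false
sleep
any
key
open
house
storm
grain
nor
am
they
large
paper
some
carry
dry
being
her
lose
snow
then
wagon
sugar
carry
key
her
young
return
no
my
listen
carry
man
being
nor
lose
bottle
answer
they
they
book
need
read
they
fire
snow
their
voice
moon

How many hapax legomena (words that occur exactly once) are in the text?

32

Frequencies: they:4, carry:3, no:2, key:2, nor:2, being:2, her:2, lose:2, snow:2, wind:1, warm:1, drink:1, false:1, sleep:1, any:1, open:1, house:1, storm:1, grain:1, am:1, … (21 more, each freq 1)
Hapax (freq=1): am, answer, any, book, bottle, drink, dry, false, fire, grain, house, large, listen, man, moon, my, need, open, paper, read, return, sleep, some, storm, sugar, their, then, voice, wagon, warm, wind, young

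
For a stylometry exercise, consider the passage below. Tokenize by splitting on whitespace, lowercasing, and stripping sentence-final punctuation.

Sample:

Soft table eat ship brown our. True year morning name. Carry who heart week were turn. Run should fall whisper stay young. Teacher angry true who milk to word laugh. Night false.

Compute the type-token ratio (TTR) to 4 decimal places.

0.9375

N = 32 tokens, V = 30 types.
TTR = V / N = 30 / 32 = 0.9375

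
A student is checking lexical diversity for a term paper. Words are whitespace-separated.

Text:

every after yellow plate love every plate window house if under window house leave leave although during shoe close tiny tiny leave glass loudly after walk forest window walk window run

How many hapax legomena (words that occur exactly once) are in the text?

Frequencies: window:4, leave:3, every:2, after:2, plate:2, house:2, tiny:2, walk:2, yellow:1, love:1, if:1, under:1, although:1, during:1, shoe:1, close:1, glass:1, loudly:1, forest:1, run:1
Hapax (freq=1): although, close, during, forest, glass, if, loudly, love, run, shoe, under, yellow

12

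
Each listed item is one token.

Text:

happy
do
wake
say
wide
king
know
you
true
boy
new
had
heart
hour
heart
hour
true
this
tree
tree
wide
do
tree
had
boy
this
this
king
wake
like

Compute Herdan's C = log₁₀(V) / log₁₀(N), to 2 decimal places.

0.83

N = 30, V = 17.
log₁₀(V) = 1.230449, log₁₀(N) = 1.477121
C = 1.230449 / 1.477121 = 0.83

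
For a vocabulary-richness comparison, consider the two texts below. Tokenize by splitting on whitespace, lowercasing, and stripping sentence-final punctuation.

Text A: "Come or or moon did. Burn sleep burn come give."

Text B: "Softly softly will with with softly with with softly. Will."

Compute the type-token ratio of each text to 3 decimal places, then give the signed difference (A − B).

TTR(A) = 7/10 = 0.700
TTR(B) = 3/10 = 0.300
Difference = 0.700 − 0.300 = 0.400

0.400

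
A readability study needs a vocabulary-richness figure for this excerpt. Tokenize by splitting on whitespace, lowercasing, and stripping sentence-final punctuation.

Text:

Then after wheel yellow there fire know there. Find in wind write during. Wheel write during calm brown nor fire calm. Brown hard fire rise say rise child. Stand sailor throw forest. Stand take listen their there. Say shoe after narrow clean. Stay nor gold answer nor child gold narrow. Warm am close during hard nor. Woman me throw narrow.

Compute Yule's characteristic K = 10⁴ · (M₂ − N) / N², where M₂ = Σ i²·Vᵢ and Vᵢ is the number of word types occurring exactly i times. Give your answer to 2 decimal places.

Frequencies: nor:4, there:3, fire:3, during:3, narrow:3, after:2, wheel:2, write:2, calm:2, brown:2, hard:2, rise:2, say:2, child:2, stand:2, throw:2, gold:2, then:1, yellow:1, know:1, … (17 more, each freq 1)
N = 60. Frequency spectrum: V_1=20, V_2=12, V_3=4, V_4=1
M₂ = 1²·20 + 2²·12 + 3²·4 + 4²·1 = 120
K = 10000 × (120 − 60) / 60² = 166.67

166.67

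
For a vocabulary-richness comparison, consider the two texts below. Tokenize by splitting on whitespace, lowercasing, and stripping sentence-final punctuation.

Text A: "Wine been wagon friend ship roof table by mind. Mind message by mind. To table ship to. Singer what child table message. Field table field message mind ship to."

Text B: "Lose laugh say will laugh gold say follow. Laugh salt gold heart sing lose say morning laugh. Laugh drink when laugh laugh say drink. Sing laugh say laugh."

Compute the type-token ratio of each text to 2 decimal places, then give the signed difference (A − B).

TTR(A) = 15/29 = 0.52
TTR(B) = 12/28 = 0.43
Difference = 0.52 − 0.43 = 0.09

0.09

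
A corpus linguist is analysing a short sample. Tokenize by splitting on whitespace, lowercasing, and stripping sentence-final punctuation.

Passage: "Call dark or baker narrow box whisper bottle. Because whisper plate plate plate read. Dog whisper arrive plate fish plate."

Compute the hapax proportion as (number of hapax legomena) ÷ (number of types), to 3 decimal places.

Frequencies: plate:5, whisper:3, call:1, dark:1, or:1, baker:1, narrow:1, box:1, bottle:1, because:1, read:1, dog:1, arrive:1, fish:1
Hapax count = 12; type count = 14.
Ratio = 12 / 14 = 0.857

0.857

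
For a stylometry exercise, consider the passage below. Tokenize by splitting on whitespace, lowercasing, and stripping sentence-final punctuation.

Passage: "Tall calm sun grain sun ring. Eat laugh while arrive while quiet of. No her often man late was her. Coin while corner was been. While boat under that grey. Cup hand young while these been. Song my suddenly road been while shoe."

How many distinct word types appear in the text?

33

Distinct types: {arrive, been, boat, calm, coin, corner, cup, eat, grain, grey, hand, her, late, laugh, man, my, no, of, often, quiet, ring, road, shoe, song, suddenly, sun, tall, that, these, under, was, while, young}
V = 33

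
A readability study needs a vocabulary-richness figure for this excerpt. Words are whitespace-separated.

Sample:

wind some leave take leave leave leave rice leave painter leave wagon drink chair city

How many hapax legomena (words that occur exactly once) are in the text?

9

Frequencies: leave:6, wind:1, some:1, take:1, rice:1, painter:1, wagon:1, drink:1, chair:1, city:1
Hapax (freq=1): chair, city, drink, painter, rice, some, take, wagon, wind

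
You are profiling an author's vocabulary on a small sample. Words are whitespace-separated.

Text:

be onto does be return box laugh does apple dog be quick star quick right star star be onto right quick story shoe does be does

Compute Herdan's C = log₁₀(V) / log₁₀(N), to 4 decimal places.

N = 26, V = 13.
log₁₀(V) = 1.113943, log₁₀(N) = 1.414973
C = 1.113943 / 1.414973 = 0.7873

0.7873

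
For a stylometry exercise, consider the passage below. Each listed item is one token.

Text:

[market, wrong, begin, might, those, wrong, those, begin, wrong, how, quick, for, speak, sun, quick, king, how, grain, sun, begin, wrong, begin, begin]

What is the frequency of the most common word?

Frequencies: begin:5, wrong:4, those:2, how:2, quick:2, sun:2, market:1, might:1, for:1, speak:1, king:1, grain:1
Most common: 'begin' with frequency 5.

5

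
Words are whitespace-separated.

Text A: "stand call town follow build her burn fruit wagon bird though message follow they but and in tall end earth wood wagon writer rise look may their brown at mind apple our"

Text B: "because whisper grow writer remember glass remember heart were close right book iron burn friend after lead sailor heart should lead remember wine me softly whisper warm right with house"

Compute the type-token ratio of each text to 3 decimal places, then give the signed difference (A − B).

0.138

TTR(A) = 30/32 = 0.938
TTR(B) = 24/30 = 0.800
Difference = 0.938 − 0.800 = 0.138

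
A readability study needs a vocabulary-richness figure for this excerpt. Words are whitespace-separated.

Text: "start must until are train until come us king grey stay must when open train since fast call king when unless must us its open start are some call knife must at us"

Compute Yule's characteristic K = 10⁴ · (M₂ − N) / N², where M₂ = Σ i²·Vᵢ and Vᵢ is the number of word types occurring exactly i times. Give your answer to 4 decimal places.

312.2130

Frequencies: must:4, us:3, start:2, until:2, are:2, train:2, king:2, when:2, open:2, call:2, come:1, grey:1, stay:1, since:1, fast:1, unless:1, its:1, some:1, knife:1, at:1
N = 33. Frequency spectrum: V_1=10, V_2=8, V_3=1, V_4=1
M₂ = 1²·10 + 2²·8 + 3²·1 + 4²·1 = 67
K = 10000 × (67 − 33) / 33² = 312.2130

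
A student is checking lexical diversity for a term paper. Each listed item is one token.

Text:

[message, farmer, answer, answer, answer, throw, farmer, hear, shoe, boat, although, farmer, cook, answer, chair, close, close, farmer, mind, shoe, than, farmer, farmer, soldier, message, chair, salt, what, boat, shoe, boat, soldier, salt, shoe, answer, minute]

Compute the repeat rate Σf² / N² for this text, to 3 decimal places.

0.088

Frequencies: farmer:6, answer:5, shoe:4, boat:3, message:2, chair:2, close:2, soldier:2, salt:2, throw:1, hear:1, although:1, cook:1, mind:1, than:1, what:1, minute:1
Σf² = 114; N² = 1296
Repeat rate = 114 / 1296 = 0.088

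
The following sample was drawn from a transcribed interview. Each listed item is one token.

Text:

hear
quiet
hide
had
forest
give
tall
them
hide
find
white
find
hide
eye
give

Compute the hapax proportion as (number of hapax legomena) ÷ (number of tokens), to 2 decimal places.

0.53

Frequencies: hide:3, give:2, find:2, hear:1, quiet:1, had:1, forest:1, tall:1, them:1, white:1, eye:1
Hapax count = 8; token count = 15.
Ratio = 8 / 15 = 0.53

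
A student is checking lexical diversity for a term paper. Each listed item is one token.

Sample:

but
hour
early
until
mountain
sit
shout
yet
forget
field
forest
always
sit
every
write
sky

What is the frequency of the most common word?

Frequencies: sit:2, but:1, hour:1, early:1, until:1, mountain:1, shout:1, yet:1, forget:1, field:1, forest:1, always:1, every:1, write:1, sky:1
Most common: 'sit' with frequency 2.

2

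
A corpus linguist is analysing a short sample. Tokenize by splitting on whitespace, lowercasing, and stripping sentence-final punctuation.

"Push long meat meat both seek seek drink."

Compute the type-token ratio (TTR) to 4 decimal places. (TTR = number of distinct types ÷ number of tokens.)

0.7500

N = 8 tokens, V = 6 types.
TTR = V / N = 6 / 8 = 0.7500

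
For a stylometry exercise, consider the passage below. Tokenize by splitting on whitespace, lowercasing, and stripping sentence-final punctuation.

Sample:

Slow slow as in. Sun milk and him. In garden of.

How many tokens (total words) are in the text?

Tokens: slow, slow, as, in, sun, milk, and, him, in, garden, of
N = 11

11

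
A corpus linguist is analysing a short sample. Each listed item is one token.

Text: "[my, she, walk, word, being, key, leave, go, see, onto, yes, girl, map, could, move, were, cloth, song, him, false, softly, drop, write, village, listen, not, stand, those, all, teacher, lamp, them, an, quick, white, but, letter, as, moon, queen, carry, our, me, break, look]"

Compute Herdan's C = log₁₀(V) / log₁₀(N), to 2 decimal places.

N = 45, V = 45.
log₁₀(V) = 1.653213, log₁₀(N) = 1.653213
C = 1.653213 / 1.653213 = 1.00

1.00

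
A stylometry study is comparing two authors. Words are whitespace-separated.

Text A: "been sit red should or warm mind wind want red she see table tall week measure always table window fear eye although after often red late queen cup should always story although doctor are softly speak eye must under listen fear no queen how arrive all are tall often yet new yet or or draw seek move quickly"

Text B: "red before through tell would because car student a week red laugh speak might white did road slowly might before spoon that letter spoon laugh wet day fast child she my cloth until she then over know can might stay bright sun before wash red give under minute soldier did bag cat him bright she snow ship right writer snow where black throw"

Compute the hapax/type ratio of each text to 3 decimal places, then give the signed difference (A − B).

A: hapax=30, V=43, ratio=0.698
B: hapax=41, V=50, ratio=0.820
Difference = 0.698 − 0.820 = -0.122

-0.122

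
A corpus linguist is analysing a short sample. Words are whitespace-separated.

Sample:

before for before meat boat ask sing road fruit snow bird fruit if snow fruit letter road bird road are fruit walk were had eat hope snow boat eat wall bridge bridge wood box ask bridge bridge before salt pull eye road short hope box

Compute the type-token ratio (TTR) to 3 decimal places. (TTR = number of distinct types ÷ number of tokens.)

N = 45 tokens, V = 26 types.
TTR = V / N = 26 / 45 = 0.578

0.578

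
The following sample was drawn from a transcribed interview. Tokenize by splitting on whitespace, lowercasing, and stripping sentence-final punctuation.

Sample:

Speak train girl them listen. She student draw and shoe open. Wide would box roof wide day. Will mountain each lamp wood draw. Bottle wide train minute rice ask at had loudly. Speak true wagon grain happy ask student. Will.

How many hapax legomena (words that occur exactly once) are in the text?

25

Frequencies: wide:3, speak:2, train:2, student:2, draw:2, will:2, ask:2, girl:1, them:1, listen:1, she:1, and:1, shoe:1, open:1, would:1, box:1, roof:1, day:1, mountain:1, each:1, … (12 more, each freq 1)
Hapax (freq=1): and, at, bottle, box, day, each, girl, grain, had, happy, lamp, listen, loudly, minute, mountain, open, rice, roof, she, shoe, them, true, wagon, wood, would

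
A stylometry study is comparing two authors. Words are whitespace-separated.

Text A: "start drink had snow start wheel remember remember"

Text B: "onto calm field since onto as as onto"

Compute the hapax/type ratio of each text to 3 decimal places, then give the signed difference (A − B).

0.067

A: hapax=4, V=6, ratio=0.667
B: hapax=3, V=5, ratio=0.600
Difference = 0.667 − 0.600 = 0.067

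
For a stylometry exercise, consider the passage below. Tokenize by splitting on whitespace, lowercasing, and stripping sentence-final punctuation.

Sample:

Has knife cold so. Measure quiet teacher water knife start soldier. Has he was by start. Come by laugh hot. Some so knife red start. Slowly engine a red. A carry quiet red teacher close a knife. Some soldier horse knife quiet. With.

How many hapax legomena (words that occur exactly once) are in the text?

14

Frequencies: knife:5, quiet:3, start:3, red:3, a:3, has:2, so:2, teacher:2, soldier:2, by:2, some:2, cold:1, measure:1, water:1, he:1, was:1, come:1, laugh:1, hot:1, slowly:1, … (5 more, each freq 1)
Hapax (freq=1): carry, close, cold, come, engine, he, horse, hot, laugh, measure, slowly, was, water, with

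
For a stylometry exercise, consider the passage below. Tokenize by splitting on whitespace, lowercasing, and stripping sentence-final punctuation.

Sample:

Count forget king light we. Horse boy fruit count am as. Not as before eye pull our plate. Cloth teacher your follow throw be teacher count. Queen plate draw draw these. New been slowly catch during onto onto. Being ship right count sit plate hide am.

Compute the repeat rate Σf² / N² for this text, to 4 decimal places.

0.0350

Frequencies: count:4, plate:3, am:2, as:2, teacher:2, draw:2, onto:2, forget:1, king:1, light:1, we:1, horse:1, boy:1, fruit:1, not:1, before:1, eye:1, pull:1, our:1, cloth:1, … (16 more, each freq 1)
Σf² = 74; N² = 2116
Repeat rate = 74 / 2116 = 0.0350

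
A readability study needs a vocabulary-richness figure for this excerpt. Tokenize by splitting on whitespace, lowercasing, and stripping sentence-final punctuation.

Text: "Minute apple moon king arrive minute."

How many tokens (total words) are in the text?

Tokens: minute, apple, moon, king, arrive, minute
N = 6

6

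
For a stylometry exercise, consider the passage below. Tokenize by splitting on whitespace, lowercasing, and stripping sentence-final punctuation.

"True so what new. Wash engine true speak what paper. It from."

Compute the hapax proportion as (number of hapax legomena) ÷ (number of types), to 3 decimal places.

0.800

Frequencies: true:2, what:2, so:1, new:1, wash:1, engine:1, speak:1, paper:1, it:1, from:1
Hapax count = 8; type count = 10.
Ratio = 8 / 10 = 0.800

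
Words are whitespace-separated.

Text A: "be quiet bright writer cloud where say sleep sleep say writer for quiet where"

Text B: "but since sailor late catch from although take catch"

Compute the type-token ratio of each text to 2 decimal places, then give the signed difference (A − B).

TTR(A) = 9/14 = 0.64
TTR(B) = 8/9 = 0.89
Difference = 0.64 − 0.89 = -0.25

-0.25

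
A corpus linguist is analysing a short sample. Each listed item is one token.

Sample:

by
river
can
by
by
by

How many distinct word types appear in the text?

Distinct types: {by, can, river}
V = 3

3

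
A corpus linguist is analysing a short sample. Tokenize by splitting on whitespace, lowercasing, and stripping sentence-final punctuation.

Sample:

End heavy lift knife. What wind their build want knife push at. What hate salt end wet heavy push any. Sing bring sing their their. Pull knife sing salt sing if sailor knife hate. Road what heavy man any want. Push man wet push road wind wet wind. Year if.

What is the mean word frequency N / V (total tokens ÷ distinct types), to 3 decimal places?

N = 50 tokens, V = 23 types.
Mean frequency = N / V = 50 / 23 = 2.174

2.174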